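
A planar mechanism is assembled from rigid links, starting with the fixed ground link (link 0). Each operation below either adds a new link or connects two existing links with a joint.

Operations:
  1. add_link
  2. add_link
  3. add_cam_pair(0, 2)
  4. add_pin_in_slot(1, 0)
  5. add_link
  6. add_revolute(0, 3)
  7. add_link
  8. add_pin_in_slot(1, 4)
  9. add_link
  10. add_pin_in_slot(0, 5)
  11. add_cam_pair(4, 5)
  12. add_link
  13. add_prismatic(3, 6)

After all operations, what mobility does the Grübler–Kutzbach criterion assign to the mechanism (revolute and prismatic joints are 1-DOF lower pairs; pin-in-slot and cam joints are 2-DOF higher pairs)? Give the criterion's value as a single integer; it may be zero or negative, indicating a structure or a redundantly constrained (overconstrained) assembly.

M = 9

(L,J1,J2)=(1,0,0); link0 fixed
link1: (2,0,0)
link2: (3,0,0)
C 0-2 [J2]: (3,0,1)
PS 1-0 [J2]: (3,0,2)
link3: (4,0,2)
R 0-3 [J1]: (4,1,2)
link4: (5,1,2)
PS 1-4 [J2]: (5,1,3)
link5: (6,1,3)
PS 0-5 [J2]: (6,1,4)
C 4-5 [J2]: (6,1,5)
link6: (7,1,5)
P 3-6 [J1]: (7,2,5)
Grübler: 3·6 − 2·2 − 5 = 9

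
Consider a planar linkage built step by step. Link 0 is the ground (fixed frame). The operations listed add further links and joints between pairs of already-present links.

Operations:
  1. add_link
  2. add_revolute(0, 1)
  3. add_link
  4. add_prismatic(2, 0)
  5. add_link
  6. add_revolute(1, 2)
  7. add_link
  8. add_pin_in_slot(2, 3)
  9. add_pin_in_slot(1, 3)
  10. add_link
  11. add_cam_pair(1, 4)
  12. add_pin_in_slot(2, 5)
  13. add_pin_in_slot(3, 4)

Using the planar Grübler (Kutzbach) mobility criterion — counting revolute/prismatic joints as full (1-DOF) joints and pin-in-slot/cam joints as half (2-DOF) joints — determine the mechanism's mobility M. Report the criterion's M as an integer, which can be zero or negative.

M = 4

[1;0;0] (link 0 is ground)
L+ [2;0;0]
R(0,1)∈J1 [2;1;0]
L+ [3;1;0]
P(2,0)∈J1 [3;2;0]
L+ [4;2;0]
R(1,2)∈J1 [4;3;0]
L+ [5;3;0]
PS(2,3)∈J2 [5;3;1]
PS(1,3)∈J2 [5;3;2]
L+ [6;3;2]
C(1,4)∈J2 [6;3;3]
PS(2,5)∈J2 [6;3;4]
PS(3,4)∈J2 [6;3;5]
mobility = 15 − 6 − 5 = 4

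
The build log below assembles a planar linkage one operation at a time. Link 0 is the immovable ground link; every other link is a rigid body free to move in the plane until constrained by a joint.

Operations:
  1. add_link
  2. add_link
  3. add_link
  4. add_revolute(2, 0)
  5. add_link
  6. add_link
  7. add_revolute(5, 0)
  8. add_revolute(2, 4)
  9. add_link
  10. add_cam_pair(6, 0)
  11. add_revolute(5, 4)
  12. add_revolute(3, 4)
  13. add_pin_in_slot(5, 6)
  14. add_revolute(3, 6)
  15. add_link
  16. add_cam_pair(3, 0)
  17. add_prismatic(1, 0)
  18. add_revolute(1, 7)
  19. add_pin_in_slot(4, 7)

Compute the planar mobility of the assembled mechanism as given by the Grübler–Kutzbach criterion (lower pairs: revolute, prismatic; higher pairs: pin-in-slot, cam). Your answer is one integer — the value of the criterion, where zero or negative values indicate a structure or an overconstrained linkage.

L=1 J1=0 J2=0
add link → L=2 J1=0 J2=0
add link → L=3 J1=0 J2=0
add link → L=4 J1=0 J2=0
R@2,0 dof=1 J1 → L=4 J1=1 J2=0
add link → L=5 J1=1 J2=0
add link → L=6 J1=1 J2=0
R@5,0 dof=1 J1 → L=6 J1=2 J2=0
R@2,4 dof=1 J1 → L=6 J1=3 J2=0
add link → L=7 J1=3 J2=0
C@6,0 dof=2 J2 → L=7 J1=3 J2=1
R@5,4 dof=1 J1 → L=7 J1=4 J2=1
R@3,4 dof=1 J1 → L=7 J1=5 J2=1
PS@5,6 dof=2 J2 → L=7 J1=5 J2=2
R@3,6 dof=1 J1 → L=7 J1=6 J2=2
add link → L=8 J1=6 J2=2
C@3,0 dof=2 J2 → L=8 J1=6 J2=3
P@1,0 dof=1 J1 → L=8 J1=7 J2=3
R@1,7 dof=1 J1 → L=8 J1=8 J2=3
PS@4,7 dof=2 J2 → L=8 J1=8 J2=4
M=3(L−1)−2J1−J2=3·7−2·8−4=1

M = 1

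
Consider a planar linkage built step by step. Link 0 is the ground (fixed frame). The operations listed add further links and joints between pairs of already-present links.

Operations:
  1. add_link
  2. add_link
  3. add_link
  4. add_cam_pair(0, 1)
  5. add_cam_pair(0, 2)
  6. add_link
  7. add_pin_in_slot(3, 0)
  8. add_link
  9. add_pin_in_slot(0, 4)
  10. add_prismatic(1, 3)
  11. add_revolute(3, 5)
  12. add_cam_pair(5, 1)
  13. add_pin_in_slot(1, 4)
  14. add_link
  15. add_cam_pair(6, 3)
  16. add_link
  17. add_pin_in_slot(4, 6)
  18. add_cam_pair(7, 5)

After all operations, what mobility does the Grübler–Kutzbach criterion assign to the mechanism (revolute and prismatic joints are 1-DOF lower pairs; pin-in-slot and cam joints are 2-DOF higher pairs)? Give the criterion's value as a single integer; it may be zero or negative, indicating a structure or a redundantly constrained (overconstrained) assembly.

link 0 = ground. State L|J1|J2 = 1|0|0
+link1  2|0|0
+link2  3|0|0
+link3  4|0|0
C(0,1) f=2→J2  4|0|1
C(0,2) f=2→J2  4|0|2
+link4  5|0|2
PS(3,0) f=2→J2  5|0|3
+link5  6|0|3
PS(0,4) f=2→J2  6|0|4
P(1,3) f=1→J1  6|1|4
R(3,5) f=1→J1  6|2|4
C(5,1) f=2→J2  6|2|5
PS(1,4) f=2→J2  6|2|6
+link6  7|2|6
C(6,3) f=2→J2  7|2|7
+link7  8|2|7
PS(4,6) f=2→J2  8|2|8
C(7,5) f=2→J2  8|2|9
M = 3(8−1)−2·2−9 = 21−4−9 = 8

M = 8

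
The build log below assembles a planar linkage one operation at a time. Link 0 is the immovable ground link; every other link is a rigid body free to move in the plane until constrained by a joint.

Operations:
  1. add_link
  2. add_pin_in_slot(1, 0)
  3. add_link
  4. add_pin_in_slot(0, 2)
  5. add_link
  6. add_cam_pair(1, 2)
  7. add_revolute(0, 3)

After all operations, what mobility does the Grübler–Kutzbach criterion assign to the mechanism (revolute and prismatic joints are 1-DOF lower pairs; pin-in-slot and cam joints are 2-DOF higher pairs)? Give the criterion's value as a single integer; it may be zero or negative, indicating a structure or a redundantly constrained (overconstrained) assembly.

link 0 = ground. State L|J1|J2 = 1|0|0
+link1  2|0|0
PS(1,0) f=2→J2  2|0|1
+link2  3|0|1
PS(0,2) f=2→J2  3|0|2
+link3  4|0|2
C(1,2) f=2→J2  4|0|3
R(0,3) f=1→J1  4|1|3
M = 3(4−1)−2·1−3 = 9−2−3 = 4

M = 4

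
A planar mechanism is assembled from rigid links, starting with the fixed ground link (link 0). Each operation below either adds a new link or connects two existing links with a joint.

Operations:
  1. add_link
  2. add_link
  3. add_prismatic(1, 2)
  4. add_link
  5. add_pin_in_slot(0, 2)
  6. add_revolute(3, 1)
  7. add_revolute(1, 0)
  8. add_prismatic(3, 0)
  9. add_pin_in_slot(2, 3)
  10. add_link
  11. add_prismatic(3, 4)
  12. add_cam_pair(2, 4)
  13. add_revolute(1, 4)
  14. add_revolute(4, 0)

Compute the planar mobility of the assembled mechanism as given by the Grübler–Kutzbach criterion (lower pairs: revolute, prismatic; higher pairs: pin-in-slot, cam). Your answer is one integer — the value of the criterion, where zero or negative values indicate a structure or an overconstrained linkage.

[1;0;0] (link 0 is ground)
L+ [2;0;0]
L+ [3;0;0]
P(1,2)∈J1 [3;1;0]
L+ [4;1;0]
PS(0,2)∈J2 [4;1;1]
R(3,1)∈J1 [4;2;1]
R(1,0)∈J1 [4;3;1]
P(3,0)∈J1 [4;4;1]
PS(2,3)∈J2 [4;4;2]
L+ [5;4;2]
P(3,4)∈J1 [5;5;2]
C(2,4)∈J2 [5;5;3]
R(1,4)∈J1 [5;6;3]
R(4,0)∈J1 [5;7;3]
mobility = 12 − 14 − 3 = -5

M = -5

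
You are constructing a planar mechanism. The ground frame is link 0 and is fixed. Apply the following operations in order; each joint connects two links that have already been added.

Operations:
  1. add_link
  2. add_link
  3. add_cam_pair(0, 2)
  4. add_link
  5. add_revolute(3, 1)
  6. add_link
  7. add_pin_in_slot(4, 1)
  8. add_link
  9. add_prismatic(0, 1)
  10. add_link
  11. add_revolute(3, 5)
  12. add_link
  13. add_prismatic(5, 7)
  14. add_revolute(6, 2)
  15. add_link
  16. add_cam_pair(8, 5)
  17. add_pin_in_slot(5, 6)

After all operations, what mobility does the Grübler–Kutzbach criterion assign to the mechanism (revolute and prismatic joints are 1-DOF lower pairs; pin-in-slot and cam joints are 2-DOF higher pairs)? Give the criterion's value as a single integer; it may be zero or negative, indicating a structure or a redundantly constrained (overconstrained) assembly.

M = 10

[1;0;0] (link 0 is ground)
L+ [2;0;0]
L+ [3;0;0]
C(0,2)∈J2 [3;0;1]
L+ [4;0;1]
R(3,1)∈J1 [4;1;1]
L+ [5;1;1]
PS(4,1)∈J2 [5;1;2]
L+ [6;1;2]
P(0,1)∈J1 [6;2;2]
L+ [7;2;2]
R(3,5)∈J1 [7;3;2]
L+ [8;3;2]
P(5,7)∈J1 [8;4;2]
R(6,2)∈J1 [8;5;2]
L+ [9;5;2]
C(8,5)∈J2 [9;5;3]
PS(5,6)∈J2 [9;5;4]
mobility = 24 − 10 − 4 = 10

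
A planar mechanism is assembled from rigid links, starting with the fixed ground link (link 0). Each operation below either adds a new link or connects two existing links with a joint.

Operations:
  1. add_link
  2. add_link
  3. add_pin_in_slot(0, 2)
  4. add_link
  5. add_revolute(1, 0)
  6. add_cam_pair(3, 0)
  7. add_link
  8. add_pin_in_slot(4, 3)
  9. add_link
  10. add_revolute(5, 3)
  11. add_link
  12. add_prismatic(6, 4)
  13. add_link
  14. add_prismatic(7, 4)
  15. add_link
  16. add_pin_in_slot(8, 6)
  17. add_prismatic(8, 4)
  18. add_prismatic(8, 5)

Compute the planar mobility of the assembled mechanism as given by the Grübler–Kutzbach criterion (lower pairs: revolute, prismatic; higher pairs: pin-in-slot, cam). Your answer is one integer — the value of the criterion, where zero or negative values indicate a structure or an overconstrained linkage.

[1;0;0] (link 0 is ground)
L+ [2;0;0]
L+ [3;0;0]
PS(0,2)∈J2 [3;0;1]
L+ [4;0;1]
R(1,0)∈J1 [4;1;1]
C(3,0)∈J2 [4;1;2]
L+ [5;1;2]
PS(4,3)∈J2 [5;1;3]
L+ [6;1;3]
R(5,3)∈J1 [6;2;3]
L+ [7;2;3]
P(6,4)∈J1 [7;3;3]
L+ [8;3;3]
P(7,4)∈J1 [8;4;3]
L+ [9;4;3]
PS(8,6)∈J2 [9;4;4]
P(8,4)∈J1 [9;5;4]
P(8,5)∈J1 [9;6;4]
mobility = 24 − 12 − 4 = 8

M = 8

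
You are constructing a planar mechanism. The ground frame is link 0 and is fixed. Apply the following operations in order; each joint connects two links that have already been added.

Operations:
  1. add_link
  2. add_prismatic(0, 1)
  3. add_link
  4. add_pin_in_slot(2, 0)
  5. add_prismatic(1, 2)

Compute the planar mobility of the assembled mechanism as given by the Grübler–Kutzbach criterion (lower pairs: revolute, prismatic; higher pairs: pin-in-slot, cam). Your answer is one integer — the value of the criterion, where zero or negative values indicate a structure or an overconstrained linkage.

M = 1

L=1 J1=0 J2=0
add link → L=2 J1=0 J2=0
P@0,1 dof=1 J1 → L=2 J1=1 J2=0
add link → L=3 J1=1 J2=0
PS@2,0 dof=2 J2 → L=3 J1=1 J2=1
P@1,2 dof=1 J1 → L=3 J1=2 J2=1
M=3(L−1)−2J1−J2=3·2−2·2−1=1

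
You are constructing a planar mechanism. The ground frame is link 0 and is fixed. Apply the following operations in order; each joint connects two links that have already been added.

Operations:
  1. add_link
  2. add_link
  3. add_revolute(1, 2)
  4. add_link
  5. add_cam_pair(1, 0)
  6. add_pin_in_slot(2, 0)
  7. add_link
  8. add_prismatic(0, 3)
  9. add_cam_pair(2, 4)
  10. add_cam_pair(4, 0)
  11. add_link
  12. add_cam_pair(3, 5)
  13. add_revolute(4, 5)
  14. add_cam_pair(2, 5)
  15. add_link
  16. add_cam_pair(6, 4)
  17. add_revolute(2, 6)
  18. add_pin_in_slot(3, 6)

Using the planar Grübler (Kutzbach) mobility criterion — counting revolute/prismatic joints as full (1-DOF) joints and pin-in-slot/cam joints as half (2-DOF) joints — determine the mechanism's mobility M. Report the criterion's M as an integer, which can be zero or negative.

(L,J1,J2)=(1,0,0); link0 fixed
link1: (2,0,0)
link2: (3,0,0)
R 1-2 [J1]: (3,1,0)
link3: (4,1,0)
C 1-0 [J2]: (4,1,1)
PS 2-0 [J2]: (4,1,2)
link4: (5,1,2)
P 0-3 [J1]: (5,2,2)
C 2-4 [J2]: (5,2,3)
C 4-0 [J2]: (5,2,4)
link5: (6,2,4)
C 3-5 [J2]: (6,2,5)
R 4-5 [J1]: (6,3,5)
C 2-5 [J2]: (6,3,6)
link6: (7,3,6)
C 6-4 [J2]: (7,3,7)
R 2-6 [J1]: (7,4,7)
PS 3-6 [J2]: (7,4,8)
Grübler: 3·6 − 2·4 − 8 = 2

M = 2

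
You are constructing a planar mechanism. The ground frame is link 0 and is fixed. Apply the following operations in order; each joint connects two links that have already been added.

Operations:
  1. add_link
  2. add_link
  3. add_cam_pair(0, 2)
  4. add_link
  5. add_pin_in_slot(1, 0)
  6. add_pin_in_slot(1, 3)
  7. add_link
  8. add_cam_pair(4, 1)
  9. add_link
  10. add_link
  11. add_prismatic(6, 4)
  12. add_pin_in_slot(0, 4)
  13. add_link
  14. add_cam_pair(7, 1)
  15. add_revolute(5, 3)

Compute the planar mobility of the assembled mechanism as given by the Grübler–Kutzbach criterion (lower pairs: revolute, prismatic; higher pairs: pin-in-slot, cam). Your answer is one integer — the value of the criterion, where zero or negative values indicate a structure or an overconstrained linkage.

L=1 J1=0 J2=0
add link → L=2 J1=0 J2=0
add link → L=3 J1=0 J2=0
C@0,2 dof=2 J2 → L=3 J1=0 J2=1
add link → L=4 J1=0 J2=1
PS@1,0 dof=2 J2 → L=4 J1=0 J2=2
PS@1,3 dof=2 J2 → L=4 J1=0 J2=3
add link → L=5 J1=0 J2=3
C@4,1 dof=2 J2 → L=5 J1=0 J2=4
add link → L=6 J1=0 J2=4
add link → L=7 J1=0 J2=4
P@6,4 dof=1 J1 → L=7 J1=1 J2=4
PS@0,4 dof=2 J2 → L=7 J1=1 J2=5
add link → L=8 J1=1 J2=5
C@7,1 dof=2 J2 → L=8 J1=1 J2=6
R@5,3 dof=1 J1 → L=8 J1=2 J2=6
M=3(L−1)−2J1−J2=3·7−2·2−6=11

M = 11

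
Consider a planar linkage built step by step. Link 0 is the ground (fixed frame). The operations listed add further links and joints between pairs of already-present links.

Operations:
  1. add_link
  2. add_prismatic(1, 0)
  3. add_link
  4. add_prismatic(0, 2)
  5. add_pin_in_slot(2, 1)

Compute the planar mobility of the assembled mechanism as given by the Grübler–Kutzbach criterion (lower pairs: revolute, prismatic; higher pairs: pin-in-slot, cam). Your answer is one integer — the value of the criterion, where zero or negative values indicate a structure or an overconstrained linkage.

M = 1

ground; <1,0,0>
#1 <2,0,0>
P:1↔0 J1 <2,1,0>
#2 <3,1,0>
P:0↔2 J1 <3,2,0>
PS:2↔1 J2 <3,2,1>
3×2 − 2×2 − 1×1 = 1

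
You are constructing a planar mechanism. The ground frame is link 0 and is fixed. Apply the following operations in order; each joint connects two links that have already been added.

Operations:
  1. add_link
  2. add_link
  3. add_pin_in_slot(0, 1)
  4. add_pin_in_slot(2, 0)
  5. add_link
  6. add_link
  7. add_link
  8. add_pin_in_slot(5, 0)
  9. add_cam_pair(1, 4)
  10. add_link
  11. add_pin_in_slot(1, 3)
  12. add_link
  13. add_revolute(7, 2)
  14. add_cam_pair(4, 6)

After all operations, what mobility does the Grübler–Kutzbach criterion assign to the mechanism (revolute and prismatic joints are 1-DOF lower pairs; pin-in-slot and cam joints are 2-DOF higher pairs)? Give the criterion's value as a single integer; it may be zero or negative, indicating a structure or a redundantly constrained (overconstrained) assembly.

M = 13

ground; <1,0,0>
#1 <2,0,0>
#2 <3,0,0>
PS:0↔1 J2 <3,0,1>
PS:2↔0 J2 <3,0,2>
#3 <4,0,2>
#4 <5,0,2>
#5 <6,0,2>
PS:5↔0 J2 <6,0,3>
C:1↔4 J2 <6,0,4>
#6 <7,0,4>
PS:1↔3 J2 <7,0,5>
#7 <8,0,5>
R:7↔2 J1 <8,1,5>
C:4↔6 J2 <8,1,6>
3×7 − 2×1 − 1×6 = 13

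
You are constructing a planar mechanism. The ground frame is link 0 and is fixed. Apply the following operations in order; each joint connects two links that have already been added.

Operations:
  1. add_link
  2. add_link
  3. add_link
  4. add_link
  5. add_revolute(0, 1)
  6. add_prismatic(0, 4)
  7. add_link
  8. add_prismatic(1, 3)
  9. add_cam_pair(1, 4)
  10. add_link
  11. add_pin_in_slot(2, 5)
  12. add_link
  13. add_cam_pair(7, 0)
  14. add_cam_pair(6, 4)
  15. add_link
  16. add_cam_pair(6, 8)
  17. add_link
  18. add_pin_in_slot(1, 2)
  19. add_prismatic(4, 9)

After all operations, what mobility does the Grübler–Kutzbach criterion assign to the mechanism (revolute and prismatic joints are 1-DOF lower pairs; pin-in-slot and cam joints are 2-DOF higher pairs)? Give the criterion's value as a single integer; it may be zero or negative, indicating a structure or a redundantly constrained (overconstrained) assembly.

M = 13

ground; <1,0,0>
#1 <2,0,0>
#2 <3,0,0>
#3 <4,0,0>
#4 <5,0,0>
R:0↔1 J1 <5,1,0>
P:0↔4 J1 <5,2,0>
#5 <6,2,0>
P:1↔3 J1 <6,3,0>
C:1↔4 J2 <6,3,1>
#6 <7,3,1>
PS:2↔5 J2 <7,3,2>
#7 <8,3,2>
C:7↔0 J2 <8,3,3>
C:6↔4 J2 <8,3,4>
#8 <9,3,4>
C:6↔8 J2 <9,3,5>
#9 <10,3,5>
PS:1↔2 J2 <10,3,6>
P:4↔9 J1 <10,4,6>
3×9 − 2×4 − 1×6 = 13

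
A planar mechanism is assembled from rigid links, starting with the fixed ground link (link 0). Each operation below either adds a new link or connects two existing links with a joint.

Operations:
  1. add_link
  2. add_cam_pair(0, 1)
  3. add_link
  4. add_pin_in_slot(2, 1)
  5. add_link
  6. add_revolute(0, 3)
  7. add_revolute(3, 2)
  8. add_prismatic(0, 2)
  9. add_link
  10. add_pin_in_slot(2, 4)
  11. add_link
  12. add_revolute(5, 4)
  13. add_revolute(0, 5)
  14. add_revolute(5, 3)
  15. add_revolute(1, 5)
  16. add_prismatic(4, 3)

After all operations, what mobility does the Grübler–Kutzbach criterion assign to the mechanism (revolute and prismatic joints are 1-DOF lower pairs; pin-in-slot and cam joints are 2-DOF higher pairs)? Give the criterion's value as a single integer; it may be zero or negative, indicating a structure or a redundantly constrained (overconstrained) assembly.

ground; <1,0,0>
#1 <2,0,0>
C:0↔1 J2 <2,0,1>
#2 <3,0,1>
PS:2↔1 J2 <3,0,2>
#3 <4,0,2>
R:0↔3 J1 <4,1,2>
R:3↔2 J1 <4,2,2>
P:0↔2 J1 <4,3,2>
#4 <5,3,2>
PS:2↔4 J2 <5,3,3>
#5 <6,3,3>
R:5↔4 J1 <6,4,3>
R:0↔5 J1 <6,5,3>
R:5↔3 J1 <6,6,3>
R:1↔5 J1 <6,7,3>
P:4↔3 J1 <6,8,3>
3×5 − 2×8 − 1×3 = -4

M = -4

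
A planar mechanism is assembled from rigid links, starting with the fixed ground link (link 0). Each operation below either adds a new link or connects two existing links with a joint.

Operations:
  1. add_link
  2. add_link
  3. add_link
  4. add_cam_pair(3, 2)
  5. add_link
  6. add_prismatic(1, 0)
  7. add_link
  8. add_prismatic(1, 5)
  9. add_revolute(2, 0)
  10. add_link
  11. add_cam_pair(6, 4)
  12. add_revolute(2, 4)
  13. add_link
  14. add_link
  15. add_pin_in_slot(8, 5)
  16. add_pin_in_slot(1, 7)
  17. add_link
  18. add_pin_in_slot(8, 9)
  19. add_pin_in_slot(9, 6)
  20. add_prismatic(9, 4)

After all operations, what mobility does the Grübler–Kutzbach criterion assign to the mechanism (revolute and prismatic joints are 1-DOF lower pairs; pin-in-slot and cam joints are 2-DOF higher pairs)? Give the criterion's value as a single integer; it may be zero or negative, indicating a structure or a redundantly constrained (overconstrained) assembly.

L=1 J1=0 J2=0
add link → L=2 J1=0 J2=0
add link → L=3 J1=0 J2=0
add link → L=4 J1=0 J2=0
C@3,2 dof=2 J2 → L=4 J1=0 J2=1
add link → L=5 J1=0 J2=1
P@1,0 dof=1 J1 → L=5 J1=1 J2=1
add link → L=6 J1=1 J2=1
P@1,5 dof=1 J1 → L=6 J1=2 J2=1
R@2,0 dof=1 J1 → L=6 J1=3 J2=1
add link → L=7 J1=3 J2=1
C@6,4 dof=2 J2 → L=7 J1=3 J2=2
R@2,4 dof=1 J1 → L=7 J1=4 J2=2
add link → L=8 J1=4 J2=2
add link → L=9 J1=4 J2=2
PS@8,5 dof=2 J2 → L=9 J1=4 J2=3
PS@1,7 dof=2 J2 → L=9 J1=4 J2=4
add link → L=10 J1=4 J2=4
PS@8,9 dof=2 J2 → L=10 J1=4 J2=5
PS@9,6 dof=2 J2 → L=10 J1=4 J2=6
P@9,4 dof=1 J1 → L=10 J1=5 J2=6
M=3(L−1)−2J1−J2=3·9−2·5−6=11

M = 11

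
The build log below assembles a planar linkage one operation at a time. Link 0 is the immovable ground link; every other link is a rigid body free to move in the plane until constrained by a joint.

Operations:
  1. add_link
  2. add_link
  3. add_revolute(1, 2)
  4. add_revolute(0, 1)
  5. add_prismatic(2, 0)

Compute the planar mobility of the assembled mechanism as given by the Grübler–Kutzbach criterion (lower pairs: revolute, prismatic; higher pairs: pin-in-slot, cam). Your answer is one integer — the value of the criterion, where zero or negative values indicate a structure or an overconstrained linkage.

M = 0

(L,J1,J2)=(1,0,0); link0 fixed
link1: (2,0,0)
link2: (3,0,0)
R 1-2 [J1]: (3,1,0)
R 0-1 [J1]: (3,2,0)
P 2-0 [J1]: (3,3,0)
Grübler: 3·2 − 2·3 − 0 = 0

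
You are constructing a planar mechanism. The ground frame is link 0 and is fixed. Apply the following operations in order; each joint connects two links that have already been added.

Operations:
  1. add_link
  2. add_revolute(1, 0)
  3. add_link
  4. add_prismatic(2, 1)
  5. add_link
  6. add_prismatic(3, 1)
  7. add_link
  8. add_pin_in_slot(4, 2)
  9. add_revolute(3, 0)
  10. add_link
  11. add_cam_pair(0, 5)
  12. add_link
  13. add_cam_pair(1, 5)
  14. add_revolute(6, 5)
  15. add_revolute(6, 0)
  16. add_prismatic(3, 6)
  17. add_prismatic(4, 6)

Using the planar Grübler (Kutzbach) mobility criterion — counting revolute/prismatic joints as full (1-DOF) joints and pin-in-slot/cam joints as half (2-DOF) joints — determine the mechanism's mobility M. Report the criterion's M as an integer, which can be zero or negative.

M = -1

ground; <1,0,0>
#1 <2,0,0>
R:1↔0 J1 <2,1,0>
#2 <3,1,0>
P:2↔1 J1 <3,2,0>
#3 <4,2,0>
P:3↔1 J1 <4,3,0>
#4 <5,3,0>
PS:4↔2 J2 <5,3,1>
R:3↔0 J1 <5,4,1>
#5 <6,4,1>
C:0↔5 J2 <6,4,2>
#6 <7,4,2>
C:1↔5 J2 <7,4,3>
R:6↔5 J1 <7,5,3>
R:6↔0 J1 <7,6,3>
P:3↔6 J1 <7,7,3>
P:4↔6 J1 <7,8,3>
3×6 − 2×8 − 1×3 = -1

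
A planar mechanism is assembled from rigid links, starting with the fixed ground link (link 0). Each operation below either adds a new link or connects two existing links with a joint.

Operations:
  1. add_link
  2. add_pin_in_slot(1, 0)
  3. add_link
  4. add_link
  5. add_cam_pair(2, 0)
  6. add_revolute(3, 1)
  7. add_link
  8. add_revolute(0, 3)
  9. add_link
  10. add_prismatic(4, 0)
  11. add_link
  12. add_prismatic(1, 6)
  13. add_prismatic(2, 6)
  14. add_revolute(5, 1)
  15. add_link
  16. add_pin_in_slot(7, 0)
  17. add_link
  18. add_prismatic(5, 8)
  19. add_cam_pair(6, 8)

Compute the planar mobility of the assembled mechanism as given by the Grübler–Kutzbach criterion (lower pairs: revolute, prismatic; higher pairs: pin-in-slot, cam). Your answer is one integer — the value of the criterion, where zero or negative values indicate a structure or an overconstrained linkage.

M = 6

ground; <1,0,0>
#1 <2,0,0>
PS:1↔0 J2 <2,0,1>
#2 <3,0,1>
#3 <4,0,1>
C:2↔0 J2 <4,0,2>
R:3↔1 J1 <4,1,2>
#4 <5,1,2>
R:0↔3 J1 <5,2,2>
#5 <6,2,2>
P:4↔0 J1 <6,3,2>
#6 <7,3,2>
P:1↔6 J1 <7,4,2>
P:2↔6 J1 <7,5,2>
R:5↔1 J1 <7,6,2>
#7 <8,6,2>
PS:7↔0 J2 <8,6,3>
#8 <9,6,3>
P:5↔8 J1 <9,7,3>
C:6↔8 J2 <9,7,4>
3×8 − 2×7 − 1×4 = 6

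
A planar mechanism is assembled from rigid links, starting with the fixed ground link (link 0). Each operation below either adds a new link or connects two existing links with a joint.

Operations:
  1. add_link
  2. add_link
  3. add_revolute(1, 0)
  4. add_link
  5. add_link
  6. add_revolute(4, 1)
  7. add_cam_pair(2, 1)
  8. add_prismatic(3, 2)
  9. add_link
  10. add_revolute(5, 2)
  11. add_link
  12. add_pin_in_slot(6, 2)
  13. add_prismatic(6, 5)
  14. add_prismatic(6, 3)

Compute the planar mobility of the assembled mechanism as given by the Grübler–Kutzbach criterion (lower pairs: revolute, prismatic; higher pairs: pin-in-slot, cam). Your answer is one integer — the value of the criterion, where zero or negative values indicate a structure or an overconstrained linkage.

[1;0;0] (link 0 is ground)
L+ [2;0;0]
L+ [3;0;0]
R(1,0)∈J1 [3;1;0]
L+ [4;1;0]
L+ [5;1;0]
R(4,1)∈J1 [5;2;0]
C(2,1)∈J2 [5;2;1]
P(3,2)∈J1 [5;3;1]
L+ [6;3;1]
R(5,2)∈J1 [6;4;1]
L+ [7;4;1]
PS(6,2)∈J2 [7;4;2]
P(6,5)∈J1 [7;5;2]
P(6,3)∈J1 [7;6;2]
mobility = 18 − 12 − 2 = 4

M = 4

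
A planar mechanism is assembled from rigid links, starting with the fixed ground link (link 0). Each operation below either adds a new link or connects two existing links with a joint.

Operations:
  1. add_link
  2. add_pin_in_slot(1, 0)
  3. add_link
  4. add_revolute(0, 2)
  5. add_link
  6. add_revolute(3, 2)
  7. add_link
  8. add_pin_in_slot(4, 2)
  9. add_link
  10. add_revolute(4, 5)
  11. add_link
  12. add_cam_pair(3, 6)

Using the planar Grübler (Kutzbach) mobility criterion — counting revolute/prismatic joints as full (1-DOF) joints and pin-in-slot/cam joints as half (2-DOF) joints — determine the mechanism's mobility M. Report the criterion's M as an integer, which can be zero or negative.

M = 9

[1;0;0] (link 0 is ground)
L+ [2;0;0]
PS(1,0)∈J2 [2;0;1]
L+ [3;0;1]
R(0,2)∈J1 [3;1;1]
L+ [4;1;1]
R(3,2)∈J1 [4;2;1]
L+ [5;2;1]
PS(4,2)∈J2 [5;2;2]
L+ [6;2;2]
R(4,5)∈J1 [6;3;2]
L+ [7;3;2]
C(3,6)∈J2 [7;3;3]
mobility = 18 − 6 − 3 = 9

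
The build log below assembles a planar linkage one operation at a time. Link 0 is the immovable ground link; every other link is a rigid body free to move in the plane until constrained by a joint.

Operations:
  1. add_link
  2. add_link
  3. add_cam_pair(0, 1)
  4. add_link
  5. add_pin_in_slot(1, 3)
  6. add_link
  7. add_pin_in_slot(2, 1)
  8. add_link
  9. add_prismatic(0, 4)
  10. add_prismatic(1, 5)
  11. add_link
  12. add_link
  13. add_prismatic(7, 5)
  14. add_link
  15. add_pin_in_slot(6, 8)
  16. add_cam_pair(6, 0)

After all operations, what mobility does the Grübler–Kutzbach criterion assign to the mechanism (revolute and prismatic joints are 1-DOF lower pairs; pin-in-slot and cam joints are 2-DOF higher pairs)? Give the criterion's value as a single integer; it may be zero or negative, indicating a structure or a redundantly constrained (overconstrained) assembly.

link 0 = ground. State L|J1|J2 = 1|0|0
+link1  2|0|0
+link2  3|0|0
C(0,1) f=2→J2  3|0|1
+link3  4|0|1
PS(1,3) f=2→J2  4|0|2
+link4  5|0|2
PS(2,1) f=2→J2  5|0|3
+link5  6|0|3
P(0,4) f=1→J1  6|1|3
P(1,5) f=1→J1  6|2|3
+link6  7|2|3
+link7  8|2|3
P(7,5) f=1→J1  8|3|3
+link8  9|3|3
PS(6,8) f=2→J2  9|3|4
C(6,0) f=2→J2  9|3|5
M = 3(9−1)−2·3−5 = 24−6−5 = 13

M = 13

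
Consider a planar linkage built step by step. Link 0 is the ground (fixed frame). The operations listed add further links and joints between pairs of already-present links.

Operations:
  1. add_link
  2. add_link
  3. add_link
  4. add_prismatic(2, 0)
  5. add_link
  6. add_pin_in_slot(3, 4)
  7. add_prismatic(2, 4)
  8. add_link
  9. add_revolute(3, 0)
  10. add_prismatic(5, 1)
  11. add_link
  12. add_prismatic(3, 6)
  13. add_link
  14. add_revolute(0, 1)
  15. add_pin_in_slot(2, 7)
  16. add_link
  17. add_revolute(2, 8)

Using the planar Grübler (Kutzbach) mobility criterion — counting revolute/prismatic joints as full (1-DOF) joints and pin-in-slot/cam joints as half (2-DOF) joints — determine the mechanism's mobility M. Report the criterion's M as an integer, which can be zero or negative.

M = 8

(L,J1,J2)=(1,0,0); link0 fixed
link1: (2,0,0)
link2: (3,0,0)
link3: (4,0,0)
P 2-0 [J1]: (4,1,0)
link4: (5,1,0)
PS 3-4 [J2]: (5,1,1)
P 2-4 [J1]: (5,2,1)
link5: (6,2,1)
R 3-0 [J1]: (6,3,1)
P 5-1 [J1]: (6,4,1)
link6: (7,4,1)
P 3-6 [J1]: (7,5,1)
link7: (8,5,1)
R 0-1 [J1]: (8,6,1)
PS 2-7 [J2]: (8,6,2)
link8: (9,6,2)
R 2-8 [J1]: (9,7,2)
Grübler: 3·8 − 2·7 − 2 = 8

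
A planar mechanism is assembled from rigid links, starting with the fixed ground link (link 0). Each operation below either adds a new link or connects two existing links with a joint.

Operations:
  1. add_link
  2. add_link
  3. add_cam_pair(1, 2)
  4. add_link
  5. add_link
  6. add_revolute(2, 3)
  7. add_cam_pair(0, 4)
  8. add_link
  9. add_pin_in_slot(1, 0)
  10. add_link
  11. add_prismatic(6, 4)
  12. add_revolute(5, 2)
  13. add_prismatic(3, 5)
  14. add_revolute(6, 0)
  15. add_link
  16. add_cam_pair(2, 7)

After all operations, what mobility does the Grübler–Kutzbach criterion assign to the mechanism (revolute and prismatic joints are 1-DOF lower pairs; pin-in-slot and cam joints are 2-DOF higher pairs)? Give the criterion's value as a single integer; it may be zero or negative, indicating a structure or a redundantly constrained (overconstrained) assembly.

L=1 J1=0 J2=0
add link → L=2 J1=0 J2=0
add link → L=3 J1=0 J2=0
C@1,2 dof=2 J2 → L=3 J1=0 J2=1
add link → L=4 J1=0 J2=1
add link → L=5 J1=0 J2=1
R@2,3 dof=1 J1 → L=5 J1=1 J2=1
C@0,4 dof=2 J2 → L=5 J1=1 J2=2
add link → L=6 J1=1 J2=2
PS@1,0 dof=2 J2 → L=6 J1=1 J2=3
add link → L=7 J1=1 J2=3
P@6,4 dof=1 J1 → L=7 J1=2 J2=3
R@5,2 dof=1 J1 → L=7 J1=3 J2=3
P@3,5 dof=1 J1 → L=7 J1=4 J2=3
R@6,0 dof=1 J1 → L=7 J1=5 J2=3
add link → L=8 J1=5 J2=3
C@2,7 dof=2 J2 → L=8 J1=5 J2=4
M=3(L−1)−2J1−J2=3·7−2·5−4=7

M = 7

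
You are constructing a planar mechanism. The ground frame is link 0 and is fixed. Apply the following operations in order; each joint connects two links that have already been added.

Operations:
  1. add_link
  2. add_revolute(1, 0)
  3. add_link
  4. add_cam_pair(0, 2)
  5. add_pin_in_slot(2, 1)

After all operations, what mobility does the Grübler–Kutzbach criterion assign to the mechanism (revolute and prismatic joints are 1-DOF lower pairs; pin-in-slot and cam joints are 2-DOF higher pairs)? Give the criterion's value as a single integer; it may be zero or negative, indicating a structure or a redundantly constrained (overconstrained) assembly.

L=1 J1=0 J2=0
add link → L=2 J1=0 J2=0
R@1,0 dof=1 J1 → L=2 J1=1 J2=0
add link → L=3 J1=1 J2=0
C@0,2 dof=2 J2 → L=3 J1=1 J2=1
PS@2,1 dof=2 J2 → L=3 J1=1 J2=2
M=3(L−1)−2J1−J2=3·2−2·1−2=2

M = 2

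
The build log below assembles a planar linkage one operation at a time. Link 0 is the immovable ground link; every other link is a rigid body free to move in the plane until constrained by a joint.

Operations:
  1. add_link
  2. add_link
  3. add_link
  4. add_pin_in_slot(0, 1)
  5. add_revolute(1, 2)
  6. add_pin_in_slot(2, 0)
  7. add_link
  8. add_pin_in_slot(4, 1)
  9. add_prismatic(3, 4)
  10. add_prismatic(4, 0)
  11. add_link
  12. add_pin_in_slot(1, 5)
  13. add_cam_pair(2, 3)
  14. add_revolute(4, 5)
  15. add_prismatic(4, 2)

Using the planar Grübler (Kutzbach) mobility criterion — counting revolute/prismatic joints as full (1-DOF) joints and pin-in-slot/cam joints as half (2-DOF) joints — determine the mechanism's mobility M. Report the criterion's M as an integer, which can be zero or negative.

[1;0;0] (link 0 is ground)
L+ [2;0;0]
L+ [3;0;0]
L+ [4;0;0]
PS(0,1)∈J2 [4;0;1]
R(1,2)∈J1 [4;1;1]
PS(2,0)∈J2 [4;1;2]
L+ [5;1;2]
PS(4,1)∈J2 [5;1;3]
P(3,4)∈J1 [5;2;3]
P(4,0)∈J1 [5;3;3]
L+ [6;3;3]
PS(1,5)∈J2 [6;3;4]
C(2,3)∈J2 [6;3;5]
R(4,5)∈J1 [6;4;5]
P(4,2)∈J1 [6;5;5]
mobility = 15 − 10 − 5 = 0

M = 0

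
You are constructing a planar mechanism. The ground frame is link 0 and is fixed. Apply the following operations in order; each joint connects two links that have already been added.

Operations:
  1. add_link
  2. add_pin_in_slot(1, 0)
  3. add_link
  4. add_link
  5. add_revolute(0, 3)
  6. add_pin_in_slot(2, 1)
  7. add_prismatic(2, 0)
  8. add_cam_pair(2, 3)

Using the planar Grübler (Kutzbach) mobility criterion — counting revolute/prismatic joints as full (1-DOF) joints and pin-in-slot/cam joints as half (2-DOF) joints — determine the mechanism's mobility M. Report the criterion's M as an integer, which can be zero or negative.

M = 2

[1;0;0] (link 0 is ground)
L+ [2;0;0]
PS(1,0)∈J2 [2;0;1]
L+ [3;0;1]
L+ [4;0;1]
R(0,3)∈J1 [4;1;1]
PS(2,1)∈J2 [4;1;2]
P(2,0)∈J1 [4;2;2]
C(2,3)∈J2 [4;2;3]
mobility = 9 − 4 − 3 = 2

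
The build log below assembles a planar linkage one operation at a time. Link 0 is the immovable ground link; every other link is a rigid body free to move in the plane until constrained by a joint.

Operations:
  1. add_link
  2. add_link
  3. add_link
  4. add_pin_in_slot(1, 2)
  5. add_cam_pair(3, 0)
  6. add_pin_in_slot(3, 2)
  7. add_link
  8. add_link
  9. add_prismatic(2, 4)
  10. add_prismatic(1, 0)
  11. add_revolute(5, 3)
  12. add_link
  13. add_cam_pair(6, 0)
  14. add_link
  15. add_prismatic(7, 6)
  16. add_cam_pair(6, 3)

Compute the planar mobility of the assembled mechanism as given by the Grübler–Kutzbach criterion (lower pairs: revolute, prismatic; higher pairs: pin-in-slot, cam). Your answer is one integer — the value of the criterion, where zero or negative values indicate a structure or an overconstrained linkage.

M = 8

(L,J1,J2)=(1,0,0); link0 fixed
link1: (2,0,0)
link2: (3,0,0)
link3: (4,0,0)
PS 1-2 [J2]: (4,0,1)
C 3-0 [J2]: (4,0,2)
PS 3-2 [J2]: (4,0,3)
link4: (5,0,3)
link5: (6,0,3)
P 2-4 [J1]: (6,1,3)
P 1-0 [J1]: (6,2,3)
R 5-3 [J1]: (6,3,3)
link6: (7,3,3)
C 6-0 [J2]: (7,3,4)
link7: (8,3,4)
P 7-6 [J1]: (8,4,4)
C 6-3 [J2]: (8,4,5)
Grübler: 3·7 − 2·4 − 5 = 8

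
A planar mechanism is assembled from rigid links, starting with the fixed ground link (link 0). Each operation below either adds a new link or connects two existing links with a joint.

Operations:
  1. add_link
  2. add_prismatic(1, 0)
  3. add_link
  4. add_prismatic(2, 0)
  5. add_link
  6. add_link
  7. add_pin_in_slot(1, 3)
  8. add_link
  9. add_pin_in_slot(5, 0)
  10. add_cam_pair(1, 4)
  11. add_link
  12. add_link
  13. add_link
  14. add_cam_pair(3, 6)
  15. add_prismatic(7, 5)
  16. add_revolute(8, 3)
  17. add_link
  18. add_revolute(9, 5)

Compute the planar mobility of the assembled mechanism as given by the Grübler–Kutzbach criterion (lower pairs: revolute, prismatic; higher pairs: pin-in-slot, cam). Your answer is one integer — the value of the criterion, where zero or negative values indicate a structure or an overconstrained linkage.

[1;0;0] (link 0 is ground)
L+ [2;0;0]
P(1,0)∈J1 [2;1;0]
L+ [3;1;0]
P(2,0)∈J1 [3;2;0]
L+ [4;2;0]
L+ [5;2;0]
PS(1,3)∈J2 [5;2;1]
L+ [6;2;1]
PS(5,0)∈J2 [6;2;2]
C(1,4)∈J2 [6;2;3]
L+ [7;2;3]
L+ [8;2;3]
L+ [9;2;3]
C(3,6)∈J2 [9;2;4]
P(7,5)∈J1 [9;3;4]
R(8,3)∈J1 [9;4;4]
L+ [10;4;4]
R(9,5)∈J1 [10;5;4]
mobility = 27 − 10 − 4 = 13

M = 13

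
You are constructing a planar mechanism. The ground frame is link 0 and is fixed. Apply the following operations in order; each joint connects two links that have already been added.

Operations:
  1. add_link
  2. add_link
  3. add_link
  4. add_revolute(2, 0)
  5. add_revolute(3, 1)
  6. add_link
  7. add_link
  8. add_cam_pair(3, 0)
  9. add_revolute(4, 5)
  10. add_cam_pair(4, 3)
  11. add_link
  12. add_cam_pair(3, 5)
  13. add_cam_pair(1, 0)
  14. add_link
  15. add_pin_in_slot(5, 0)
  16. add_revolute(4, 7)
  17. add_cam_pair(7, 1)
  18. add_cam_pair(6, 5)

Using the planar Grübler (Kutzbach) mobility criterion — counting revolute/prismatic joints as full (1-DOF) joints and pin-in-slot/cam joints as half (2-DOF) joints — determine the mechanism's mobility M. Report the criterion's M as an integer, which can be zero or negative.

M = 6

L=1 J1=0 J2=0
add link → L=2 J1=0 J2=0
add link → L=3 J1=0 J2=0
add link → L=4 J1=0 J2=0
R@2,0 dof=1 J1 → L=4 J1=1 J2=0
R@3,1 dof=1 J1 → L=4 J1=2 J2=0
add link → L=5 J1=2 J2=0
add link → L=6 J1=2 J2=0
C@3,0 dof=2 J2 → L=6 J1=2 J2=1
R@4,5 dof=1 J1 → L=6 J1=3 J2=1
C@4,3 dof=2 J2 → L=6 J1=3 J2=2
add link → L=7 J1=3 J2=2
C@3,5 dof=2 J2 → L=7 J1=3 J2=3
C@1,0 dof=2 J2 → L=7 J1=3 J2=4
add link → L=8 J1=3 J2=4
PS@5,0 dof=2 J2 → L=8 J1=3 J2=5
R@4,7 dof=1 J1 → L=8 J1=4 J2=5
C@7,1 dof=2 J2 → L=8 J1=4 J2=6
C@6,5 dof=2 J2 → L=8 J1=4 J2=7
M=3(L−1)−2J1−J2=3·7−2·4−7=6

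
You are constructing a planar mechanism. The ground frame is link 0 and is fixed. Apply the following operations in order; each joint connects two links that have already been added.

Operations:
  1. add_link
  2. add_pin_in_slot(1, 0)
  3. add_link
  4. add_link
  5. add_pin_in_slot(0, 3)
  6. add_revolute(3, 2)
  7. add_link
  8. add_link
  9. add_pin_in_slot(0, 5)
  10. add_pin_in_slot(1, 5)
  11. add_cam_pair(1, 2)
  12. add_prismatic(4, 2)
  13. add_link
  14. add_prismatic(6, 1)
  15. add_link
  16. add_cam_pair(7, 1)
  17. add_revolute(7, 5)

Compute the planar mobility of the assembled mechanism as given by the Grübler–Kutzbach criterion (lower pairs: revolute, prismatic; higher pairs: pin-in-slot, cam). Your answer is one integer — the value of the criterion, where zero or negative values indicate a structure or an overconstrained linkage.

ground; <1,0,0>
#1 <2,0,0>
PS:1↔0 J2 <2,0,1>
#2 <3,0,1>
#3 <4,0,1>
PS:0↔3 J2 <4,0,2>
R:3↔2 J1 <4,1,2>
#4 <5,1,2>
#5 <6,1,2>
PS:0↔5 J2 <6,1,3>
PS:1↔5 J2 <6,1,4>
C:1↔2 J2 <6,1,5>
P:4↔2 J1 <6,2,5>
#6 <7,2,5>
P:6↔1 J1 <7,3,5>
#7 <8,3,5>
C:7↔1 J2 <8,3,6>
R:7↔5 J1 <8,4,6>
3×7 − 2×4 − 1×6 = 7

M = 7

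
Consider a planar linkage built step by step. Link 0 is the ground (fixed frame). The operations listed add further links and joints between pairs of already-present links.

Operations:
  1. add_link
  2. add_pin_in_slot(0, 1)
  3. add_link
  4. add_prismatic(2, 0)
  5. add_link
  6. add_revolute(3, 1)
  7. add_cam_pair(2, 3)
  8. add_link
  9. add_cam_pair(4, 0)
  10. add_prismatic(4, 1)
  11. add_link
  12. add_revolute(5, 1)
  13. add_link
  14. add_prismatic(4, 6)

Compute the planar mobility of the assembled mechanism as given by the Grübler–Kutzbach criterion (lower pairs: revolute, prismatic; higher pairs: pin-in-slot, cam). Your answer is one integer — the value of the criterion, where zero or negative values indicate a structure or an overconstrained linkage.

L=1 J1=0 J2=0
add link → L=2 J1=0 J2=0
PS@0,1 dof=2 J2 → L=2 J1=0 J2=1
add link → L=3 J1=0 J2=1
P@2,0 dof=1 J1 → L=3 J1=1 J2=1
add link → L=4 J1=1 J2=1
R@3,1 dof=1 J1 → L=4 J1=2 J2=1
C@2,3 dof=2 J2 → L=4 J1=2 J2=2
add link → L=5 J1=2 J2=2
C@4,0 dof=2 J2 → L=5 J1=2 J2=3
P@4,1 dof=1 J1 → L=5 J1=3 J2=3
add link → L=6 J1=3 J2=3
R@5,1 dof=1 J1 → L=6 J1=4 J2=3
add link → L=7 J1=4 J2=3
P@4,6 dof=1 J1 → L=7 J1=5 J2=3
M=3(L−1)−2J1−J2=3·6−2·5−3=5

M = 5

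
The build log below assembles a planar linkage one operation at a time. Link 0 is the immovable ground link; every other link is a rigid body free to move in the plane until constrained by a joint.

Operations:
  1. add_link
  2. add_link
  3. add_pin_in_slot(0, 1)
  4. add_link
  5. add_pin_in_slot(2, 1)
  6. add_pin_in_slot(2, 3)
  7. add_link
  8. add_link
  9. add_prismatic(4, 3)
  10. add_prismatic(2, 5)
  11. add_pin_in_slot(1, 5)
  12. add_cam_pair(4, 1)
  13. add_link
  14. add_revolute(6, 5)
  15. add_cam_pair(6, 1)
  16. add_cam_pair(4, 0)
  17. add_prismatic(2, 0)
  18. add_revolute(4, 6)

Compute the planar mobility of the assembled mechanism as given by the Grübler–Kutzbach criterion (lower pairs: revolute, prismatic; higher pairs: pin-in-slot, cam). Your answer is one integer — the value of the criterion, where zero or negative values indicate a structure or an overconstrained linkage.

L=1 J1=0 J2=0
add link → L=2 J1=0 J2=0
add link → L=3 J1=0 J2=0
PS@0,1 dof=2 J2 → L=3 J1=0 J2=1
add link → L=4 J1=0 J2=1
PS@2,1 dof=2 J2 → L=4 J1=0 J2=2
PS@2,3 dof=2 J2 → L=4 J1=0 J2=3
add link → L=5 J1=0 J2=3
add link → L=6 J1=0 J2=3
P@4,3 dof=1 J1 → L=6 J1=1 J2=3
P@2,5 dof=1 J1 → L=6 J1=2 J2=3
PS@1,5 dof=2 J2 → L=6 J1=2 J2=4
C@4,1 dof=2 J2 → L=6 J1=2 J2=5
add link → L=7 J1=2 J2=5
R@6,5 dof=1 J1 → L=7 J1=3 J2=5
C@6,1 dof=2 J2 → L=7 J1=3 J2=6
C@4,0 dof=2 J2 → L=7 J1=3 J2=7
P@2,0 dof=1 J1 → L=7 J1=4 J2=7
R@4,6 dof=1 J1 → L=7 J1=5 J2=7
M=3(L−1)−2J1−J2=3·6−2·5−7=1

M = 1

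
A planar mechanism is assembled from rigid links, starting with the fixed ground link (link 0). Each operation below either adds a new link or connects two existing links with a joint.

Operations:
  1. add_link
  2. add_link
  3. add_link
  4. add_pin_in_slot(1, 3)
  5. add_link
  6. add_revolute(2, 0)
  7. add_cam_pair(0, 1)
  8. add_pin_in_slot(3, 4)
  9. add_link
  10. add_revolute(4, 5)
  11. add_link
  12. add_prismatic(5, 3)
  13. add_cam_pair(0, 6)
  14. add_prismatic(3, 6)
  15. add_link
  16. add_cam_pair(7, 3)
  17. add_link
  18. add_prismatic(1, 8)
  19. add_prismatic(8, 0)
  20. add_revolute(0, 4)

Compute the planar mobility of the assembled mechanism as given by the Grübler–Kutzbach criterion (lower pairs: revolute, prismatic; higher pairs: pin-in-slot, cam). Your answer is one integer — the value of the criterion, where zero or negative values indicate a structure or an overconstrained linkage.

M = 5

[1;0;0] (link 0 is ground)
L+ [2;0;0]
L+ [3;0;0]
L+ [4;0;0]
PS(1,3)∈J2 [4;0;1]
L+ [5;0;1]
R(2,0)∈J1 [5;1;1]
C(0,1)∈J2 [5;1;2]
PS(3,4)∈J2 [5;1;3]
L+ [6;1;3]
R(4,5)∈J1 [6;2;3]
L+ [7;2;3]
P(5,3)∈J1 [7;3;3]
C(0,6)∈J2 [7;3;4]
P(3,6)∈J1 [7;4;4]
L+ [8;4;4]
C(7,3)∈J2 [8;4;5]
L+ [9;4;5]
P(1,8)∈J1 [9;5;5]
P(8,0)∈J1 [9;6;5]
R(0,4)∈J1 [9;7;5]
mobility = 24 − 14 − 5 = 5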